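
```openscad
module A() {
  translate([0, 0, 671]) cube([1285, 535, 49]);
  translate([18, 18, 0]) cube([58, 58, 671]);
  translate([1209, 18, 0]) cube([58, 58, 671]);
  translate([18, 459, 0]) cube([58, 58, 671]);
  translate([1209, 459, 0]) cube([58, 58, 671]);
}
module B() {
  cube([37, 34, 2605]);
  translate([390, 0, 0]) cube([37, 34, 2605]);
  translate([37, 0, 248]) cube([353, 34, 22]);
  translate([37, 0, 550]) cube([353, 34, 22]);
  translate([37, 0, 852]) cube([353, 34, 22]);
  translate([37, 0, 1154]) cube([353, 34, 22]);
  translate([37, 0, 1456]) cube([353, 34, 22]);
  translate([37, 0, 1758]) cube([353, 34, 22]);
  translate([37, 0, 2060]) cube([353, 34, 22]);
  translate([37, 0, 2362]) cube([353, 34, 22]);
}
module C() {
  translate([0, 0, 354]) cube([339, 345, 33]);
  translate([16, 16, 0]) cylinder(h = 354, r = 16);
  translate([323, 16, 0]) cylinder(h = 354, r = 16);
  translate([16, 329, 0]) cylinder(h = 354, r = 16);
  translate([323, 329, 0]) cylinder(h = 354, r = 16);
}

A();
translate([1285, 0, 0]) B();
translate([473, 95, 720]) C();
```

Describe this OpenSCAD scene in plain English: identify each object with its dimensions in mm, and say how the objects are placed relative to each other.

A is a table with a 1285×535 mm rectangular top, 49 mm thick, top surface at z = 720 mm, supported by four 58×58 mm square legs, each inset 18 mm from the nearest pair of top edges, running from the floor.

B is a straight ladder. Two 37×34 mm vertical rails, 2605 mm tall, stand 427 mm apart (outside-to-outside) with their front faces coplanar on the −y side. 8 rungs, each 34 mm deep and 22 mm tall, span between the inner faces of the rails, front faces flush with the rails. The lowest rung's underside is at z = 248 mm and rungs are spaced 302 mm apart (underside to underside).

C is a simple wooden stool: a rectangular seat 339 mm (x) by 345 mm (y), 33 mm thick, top face at z = 387 mm, on four round legs, each 32 mm in diameter. The legs rest on z = 0, each leg's axis is inset half a diameter from the nearest pair of seat edges (so the leg's bounding box is flush with the corner).

The ladder is against the table's +x side, with their −y faces flush. The stool is on top of the table, centred.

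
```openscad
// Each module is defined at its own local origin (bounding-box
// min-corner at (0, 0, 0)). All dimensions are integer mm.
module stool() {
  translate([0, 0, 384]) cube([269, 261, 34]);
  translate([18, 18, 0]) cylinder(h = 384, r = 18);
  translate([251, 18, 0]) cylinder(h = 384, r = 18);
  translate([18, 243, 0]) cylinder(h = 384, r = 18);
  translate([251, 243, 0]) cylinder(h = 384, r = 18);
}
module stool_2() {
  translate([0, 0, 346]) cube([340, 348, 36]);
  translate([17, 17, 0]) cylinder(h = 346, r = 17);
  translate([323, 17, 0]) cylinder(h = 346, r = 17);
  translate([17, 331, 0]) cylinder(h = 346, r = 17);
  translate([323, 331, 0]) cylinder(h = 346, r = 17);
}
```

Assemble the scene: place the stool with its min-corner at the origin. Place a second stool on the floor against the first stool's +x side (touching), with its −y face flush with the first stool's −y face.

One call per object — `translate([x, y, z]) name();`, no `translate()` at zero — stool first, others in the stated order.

stool();
translate([269, 0, 0]) stool_2();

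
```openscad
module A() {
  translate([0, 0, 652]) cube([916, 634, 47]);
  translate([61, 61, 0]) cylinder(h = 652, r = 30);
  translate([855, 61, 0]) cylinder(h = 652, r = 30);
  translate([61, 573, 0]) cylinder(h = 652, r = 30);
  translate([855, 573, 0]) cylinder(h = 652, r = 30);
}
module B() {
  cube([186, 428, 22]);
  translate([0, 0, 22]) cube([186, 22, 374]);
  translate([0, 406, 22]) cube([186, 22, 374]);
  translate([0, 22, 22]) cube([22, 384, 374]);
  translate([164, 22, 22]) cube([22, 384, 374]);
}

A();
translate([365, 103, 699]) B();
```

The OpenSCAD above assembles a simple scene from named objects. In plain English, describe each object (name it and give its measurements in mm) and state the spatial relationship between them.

A is a table with a 916×634 mm rectangular top, 47 mm thick, top surface at z = 699 mm, supported by four round legs of 60 mm diameter, each leg's bounding box inset 31 mm from the nearest pair of top edges, running from the floor.

B is an open storage box with external size 186×428×396 mm and wall thickness 22 mm (the base is also 22 mm thick). The base covers the whole footprint; the four walls stand on the base, with the y-facing walls full-width and the x-facing walls fitting between their inner faces.

The open box is on top of the table, centred.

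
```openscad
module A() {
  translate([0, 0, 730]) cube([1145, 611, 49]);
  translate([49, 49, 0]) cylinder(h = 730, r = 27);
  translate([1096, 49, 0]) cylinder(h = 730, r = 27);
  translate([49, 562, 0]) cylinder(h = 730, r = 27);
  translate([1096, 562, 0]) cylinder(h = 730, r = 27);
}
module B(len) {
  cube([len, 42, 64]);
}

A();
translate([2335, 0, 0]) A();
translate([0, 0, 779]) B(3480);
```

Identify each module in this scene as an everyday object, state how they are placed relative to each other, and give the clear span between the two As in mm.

Second table starts at x = 2335; first ends at x = 1145; clear span = 2335 − 1145 = 1190 mm.

A is a table. B is a beam. A beam spans the tops of two tables. The clear span between the two tables is 1190 mm.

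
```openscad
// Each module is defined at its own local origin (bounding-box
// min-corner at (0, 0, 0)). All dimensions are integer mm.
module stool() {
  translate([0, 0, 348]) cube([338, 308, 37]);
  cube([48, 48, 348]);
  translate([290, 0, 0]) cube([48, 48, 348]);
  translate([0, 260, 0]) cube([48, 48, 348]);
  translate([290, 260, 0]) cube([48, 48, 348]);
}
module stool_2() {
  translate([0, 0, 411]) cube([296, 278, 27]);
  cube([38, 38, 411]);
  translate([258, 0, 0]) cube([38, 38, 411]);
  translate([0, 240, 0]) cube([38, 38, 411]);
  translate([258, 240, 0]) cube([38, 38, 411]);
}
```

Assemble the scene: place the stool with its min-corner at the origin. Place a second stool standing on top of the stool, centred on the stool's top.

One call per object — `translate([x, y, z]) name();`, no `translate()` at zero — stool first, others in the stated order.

stool();
translate([21, 15, 385]) stool_2();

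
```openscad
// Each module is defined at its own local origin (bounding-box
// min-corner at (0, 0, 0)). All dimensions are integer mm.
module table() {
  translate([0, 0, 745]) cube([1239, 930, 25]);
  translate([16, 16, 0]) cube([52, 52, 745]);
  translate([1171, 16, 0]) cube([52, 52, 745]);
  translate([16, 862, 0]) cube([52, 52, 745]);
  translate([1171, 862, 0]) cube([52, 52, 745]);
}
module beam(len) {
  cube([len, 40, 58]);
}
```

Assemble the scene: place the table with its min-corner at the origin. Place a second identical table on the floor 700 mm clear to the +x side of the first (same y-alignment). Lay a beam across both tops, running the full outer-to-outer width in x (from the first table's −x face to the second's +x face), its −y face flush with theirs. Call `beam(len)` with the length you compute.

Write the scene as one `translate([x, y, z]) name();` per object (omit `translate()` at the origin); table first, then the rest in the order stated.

table();
translate([1939, 0, 0]) table();
translate([0, 0, 770]) beam(3178);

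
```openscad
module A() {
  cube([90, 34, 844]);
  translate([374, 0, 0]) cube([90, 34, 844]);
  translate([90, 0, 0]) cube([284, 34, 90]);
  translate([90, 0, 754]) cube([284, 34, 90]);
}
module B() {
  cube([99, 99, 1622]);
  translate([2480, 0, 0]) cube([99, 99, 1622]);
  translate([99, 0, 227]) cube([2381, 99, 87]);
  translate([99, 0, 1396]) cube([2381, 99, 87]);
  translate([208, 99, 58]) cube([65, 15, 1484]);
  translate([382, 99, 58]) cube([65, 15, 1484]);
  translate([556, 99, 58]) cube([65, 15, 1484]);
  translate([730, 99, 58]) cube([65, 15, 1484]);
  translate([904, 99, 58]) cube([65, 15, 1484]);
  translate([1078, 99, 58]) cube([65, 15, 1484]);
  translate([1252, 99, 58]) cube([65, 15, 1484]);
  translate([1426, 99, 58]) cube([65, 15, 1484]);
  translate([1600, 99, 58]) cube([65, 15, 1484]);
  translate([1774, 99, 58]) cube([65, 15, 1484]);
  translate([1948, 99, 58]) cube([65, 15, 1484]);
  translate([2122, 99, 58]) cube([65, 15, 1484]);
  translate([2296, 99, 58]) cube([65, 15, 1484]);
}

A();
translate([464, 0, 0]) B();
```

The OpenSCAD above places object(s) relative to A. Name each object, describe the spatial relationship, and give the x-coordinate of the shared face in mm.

A is a picture frame. B is a fence section. The fence section is against the picture frame's +x side, with their −y faces flush. The x-coordinate of the shared face is 464 mm.

The picture frame's +x face and the fence section's −x face are both at x = 464 mm.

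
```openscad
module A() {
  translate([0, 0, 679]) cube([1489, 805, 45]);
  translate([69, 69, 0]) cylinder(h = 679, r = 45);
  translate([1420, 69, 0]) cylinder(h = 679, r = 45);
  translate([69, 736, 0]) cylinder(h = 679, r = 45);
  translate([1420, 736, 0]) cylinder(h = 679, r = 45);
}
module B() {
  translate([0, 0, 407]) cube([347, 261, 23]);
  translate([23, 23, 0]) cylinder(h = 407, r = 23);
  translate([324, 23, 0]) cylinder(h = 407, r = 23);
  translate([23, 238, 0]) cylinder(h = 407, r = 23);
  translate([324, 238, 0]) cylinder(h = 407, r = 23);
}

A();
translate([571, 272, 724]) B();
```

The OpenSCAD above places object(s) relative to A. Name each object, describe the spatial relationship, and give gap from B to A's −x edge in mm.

A is a table. B is a stool. The stool is on top of the table, centred. The gap from the stool to the table's −x edge is 571 mm.

The stool's min-x is at 571; the table's min-x is 0; gap = 571 mm.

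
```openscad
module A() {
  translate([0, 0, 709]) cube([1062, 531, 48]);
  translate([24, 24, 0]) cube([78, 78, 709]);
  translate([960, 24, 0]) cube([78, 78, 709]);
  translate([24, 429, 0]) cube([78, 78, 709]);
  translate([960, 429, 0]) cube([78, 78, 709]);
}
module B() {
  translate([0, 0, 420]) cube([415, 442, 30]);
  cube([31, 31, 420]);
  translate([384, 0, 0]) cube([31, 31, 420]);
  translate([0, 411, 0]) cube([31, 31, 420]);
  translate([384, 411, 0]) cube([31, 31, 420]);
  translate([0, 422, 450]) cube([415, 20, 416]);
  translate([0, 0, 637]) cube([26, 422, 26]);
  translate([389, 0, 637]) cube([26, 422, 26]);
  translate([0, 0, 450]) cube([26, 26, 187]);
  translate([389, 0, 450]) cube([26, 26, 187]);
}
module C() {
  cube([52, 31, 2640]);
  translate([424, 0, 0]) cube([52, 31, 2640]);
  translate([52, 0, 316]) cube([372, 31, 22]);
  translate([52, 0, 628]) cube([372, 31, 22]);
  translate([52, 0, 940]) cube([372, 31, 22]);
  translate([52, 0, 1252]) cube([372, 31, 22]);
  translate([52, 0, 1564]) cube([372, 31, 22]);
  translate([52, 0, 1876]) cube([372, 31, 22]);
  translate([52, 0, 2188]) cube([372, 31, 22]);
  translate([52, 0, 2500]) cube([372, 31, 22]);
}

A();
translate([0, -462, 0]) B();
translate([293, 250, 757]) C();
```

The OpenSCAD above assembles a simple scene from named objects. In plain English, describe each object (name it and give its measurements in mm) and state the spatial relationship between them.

A is a table with a 1062×531 mm rectangular top, 48 mm thick, top surface at z = 757 mm, supported by four 78×78 mm square legs, each inset 24 mm from the nearest pair of top edges, running from the floor.

B is a chair: 415×442 mm seat, 30 mm thick, top at z = 450 mm, on four 31 mm square corner legs flush with the seat edges. A 20 mm thick backrest slab spans the full seat width, extending 416 mm above the seat top, its back face flush with the seat's +y edge. Two armrests of 26×26 mm section run along each side from the seat's front edge to the front of the backrest, top faces 213 mm above the seat top and outer faces flush with the seat's x-edges; a 26×26 mm post under the front of each armrest stands on the seat at the front corner.

C is a straight ladder. Two 52×31 mm vertical rails, 2640 mm tall, stand 476 mm apart (outside-to-outside) with their front faces coplanar on the −y side. 8 rungs, each 31 mm deep and 22 mm tall, span between the inner faces of the rails, front faces flush with the rails. The lowest rung's underside is at z = 316 mm and rungs are spaced 312 mm apart (underside to underside).

The chair is on the floor beside the table on its −y side. The ladder is on top of the table, centred.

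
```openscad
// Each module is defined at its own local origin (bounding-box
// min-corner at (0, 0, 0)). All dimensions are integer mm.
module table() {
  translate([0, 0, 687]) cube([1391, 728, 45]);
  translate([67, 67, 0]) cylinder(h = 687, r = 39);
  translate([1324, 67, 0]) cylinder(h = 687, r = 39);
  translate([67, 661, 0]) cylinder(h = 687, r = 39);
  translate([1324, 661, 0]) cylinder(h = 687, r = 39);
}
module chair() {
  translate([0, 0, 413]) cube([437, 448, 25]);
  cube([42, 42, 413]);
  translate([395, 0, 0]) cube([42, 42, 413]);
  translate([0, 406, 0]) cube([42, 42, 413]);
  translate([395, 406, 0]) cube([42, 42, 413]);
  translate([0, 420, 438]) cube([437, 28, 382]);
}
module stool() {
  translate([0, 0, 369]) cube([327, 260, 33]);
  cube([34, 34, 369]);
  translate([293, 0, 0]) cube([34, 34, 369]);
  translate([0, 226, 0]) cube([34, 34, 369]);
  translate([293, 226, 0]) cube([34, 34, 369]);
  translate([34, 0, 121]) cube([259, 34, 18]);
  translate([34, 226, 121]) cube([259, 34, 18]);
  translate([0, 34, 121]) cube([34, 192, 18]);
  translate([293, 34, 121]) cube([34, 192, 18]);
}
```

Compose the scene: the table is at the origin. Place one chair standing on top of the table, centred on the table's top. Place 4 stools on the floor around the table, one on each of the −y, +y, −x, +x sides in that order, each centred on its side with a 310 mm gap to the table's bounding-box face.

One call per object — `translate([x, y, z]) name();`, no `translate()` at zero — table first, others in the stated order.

table();
translate([477, 140, 732]) chair();
translate([532, -570, 0]) stool();
translate([532, 1038, 0]) stool();
translate([-637, 234, 0]) stool();
translate([1701, 234, 0]) stool();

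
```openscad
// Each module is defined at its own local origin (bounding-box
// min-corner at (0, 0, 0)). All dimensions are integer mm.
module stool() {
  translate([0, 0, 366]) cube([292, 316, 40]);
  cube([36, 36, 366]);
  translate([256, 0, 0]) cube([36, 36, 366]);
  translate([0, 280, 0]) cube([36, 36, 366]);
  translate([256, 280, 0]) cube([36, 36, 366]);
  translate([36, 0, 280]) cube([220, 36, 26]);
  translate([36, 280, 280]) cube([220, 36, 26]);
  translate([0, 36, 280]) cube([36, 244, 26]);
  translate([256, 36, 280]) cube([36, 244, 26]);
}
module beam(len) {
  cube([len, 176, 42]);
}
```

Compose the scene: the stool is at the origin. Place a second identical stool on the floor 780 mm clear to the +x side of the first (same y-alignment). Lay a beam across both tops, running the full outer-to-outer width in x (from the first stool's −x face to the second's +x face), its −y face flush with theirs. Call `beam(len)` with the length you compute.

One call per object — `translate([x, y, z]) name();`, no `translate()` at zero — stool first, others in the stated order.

stool();
translate([1072, 0, 0]) stool();
translate([0, 0, 406]) beam(1364);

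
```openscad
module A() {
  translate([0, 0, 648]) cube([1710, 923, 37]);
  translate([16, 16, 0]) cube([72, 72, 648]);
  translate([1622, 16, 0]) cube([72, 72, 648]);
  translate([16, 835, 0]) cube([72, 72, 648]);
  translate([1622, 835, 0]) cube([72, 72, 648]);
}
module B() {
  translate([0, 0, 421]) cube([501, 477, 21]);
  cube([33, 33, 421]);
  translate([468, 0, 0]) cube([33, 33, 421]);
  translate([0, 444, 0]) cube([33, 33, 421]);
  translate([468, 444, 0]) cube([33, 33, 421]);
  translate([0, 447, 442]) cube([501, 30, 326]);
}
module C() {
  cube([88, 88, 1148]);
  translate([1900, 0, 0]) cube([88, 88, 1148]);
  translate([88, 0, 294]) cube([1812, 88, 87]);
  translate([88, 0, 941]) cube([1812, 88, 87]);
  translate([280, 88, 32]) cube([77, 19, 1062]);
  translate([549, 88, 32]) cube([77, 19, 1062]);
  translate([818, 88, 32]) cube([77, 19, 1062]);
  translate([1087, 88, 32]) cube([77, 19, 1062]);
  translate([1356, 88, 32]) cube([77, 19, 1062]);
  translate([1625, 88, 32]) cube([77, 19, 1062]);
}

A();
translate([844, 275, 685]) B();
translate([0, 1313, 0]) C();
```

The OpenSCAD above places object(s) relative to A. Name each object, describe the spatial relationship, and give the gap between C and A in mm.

A is a table. B is a chair. C is a fence section. The chair is on top of the table. The fence section is on the floor beside the table on its +y side. The gap between the fence section and the table is 390 mm.

The fence section's nearest face is 390 mm from the table's +y face.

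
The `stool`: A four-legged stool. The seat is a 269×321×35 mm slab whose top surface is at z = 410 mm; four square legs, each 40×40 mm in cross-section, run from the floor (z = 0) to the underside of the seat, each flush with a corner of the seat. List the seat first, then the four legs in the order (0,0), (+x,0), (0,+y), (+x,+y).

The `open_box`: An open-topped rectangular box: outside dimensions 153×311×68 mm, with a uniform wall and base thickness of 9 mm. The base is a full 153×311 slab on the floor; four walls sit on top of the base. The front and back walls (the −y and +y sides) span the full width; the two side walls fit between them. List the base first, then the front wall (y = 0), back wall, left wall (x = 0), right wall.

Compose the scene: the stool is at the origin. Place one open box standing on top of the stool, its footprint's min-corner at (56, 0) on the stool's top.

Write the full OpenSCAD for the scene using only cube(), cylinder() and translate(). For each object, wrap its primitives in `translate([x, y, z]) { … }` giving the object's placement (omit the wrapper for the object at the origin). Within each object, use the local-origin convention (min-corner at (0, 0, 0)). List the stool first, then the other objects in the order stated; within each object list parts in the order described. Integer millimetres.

translate([0, 0, 375]) cube([269, 321, 35]);
cube([40, 40, 375]);
translate([229, 0, 0]) cube([40, 40, 375]);
translate([0, 281, 0]) cube([40, 40, 375]);
translate([229, 281, 0]) cube([40, 40, 375]);
translate([56, 0, 410]) {
  cube([153, 311, 9]);
  translate([0, 0, 9]) cube([153, 9, 59]);
  translate([0, 302, 9]) cube([153, 9, 59]);
  translate([0, 9, 9]) cube([9, 293, 59]);
  translate([144, 9, 9]) cube([9, 293, 59]);
}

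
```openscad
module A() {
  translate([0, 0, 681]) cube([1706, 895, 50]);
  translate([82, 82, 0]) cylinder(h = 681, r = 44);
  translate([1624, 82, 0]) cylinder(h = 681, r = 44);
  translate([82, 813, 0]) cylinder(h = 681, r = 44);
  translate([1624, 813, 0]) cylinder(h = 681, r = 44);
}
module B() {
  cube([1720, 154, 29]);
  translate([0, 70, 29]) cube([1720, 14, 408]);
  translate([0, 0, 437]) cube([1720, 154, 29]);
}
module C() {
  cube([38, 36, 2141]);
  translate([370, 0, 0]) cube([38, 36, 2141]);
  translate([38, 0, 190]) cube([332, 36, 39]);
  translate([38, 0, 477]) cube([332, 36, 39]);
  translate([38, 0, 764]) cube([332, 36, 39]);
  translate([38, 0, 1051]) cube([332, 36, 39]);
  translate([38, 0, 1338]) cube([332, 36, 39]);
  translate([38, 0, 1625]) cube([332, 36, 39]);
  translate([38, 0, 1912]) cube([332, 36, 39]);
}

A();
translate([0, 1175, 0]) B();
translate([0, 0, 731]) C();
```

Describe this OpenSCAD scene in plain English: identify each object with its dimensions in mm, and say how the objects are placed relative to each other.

A is a table with a 1706×895 mm rectangular top, 50 mm thick, top surface at z = 731 mm, supported by four round legs of 88 mm diameter, each leg's bounding box inset 38 mm from the nearest pair of top edges, running from the floor.

B is an I-beam lying along x, 1720 mm long. Overall section height 466 mm. Two flanges 154 mm wide (y) and 29 mm thick, one on the floor and one at the top; a web 14 mm thick runs between them, centred on the flange width.

C is a straight ladder. Two 38×36 mm vertical rails, 2141 mm tall, stand 408 mm apart (outside-to-outside) with their front faces coplanar on the −y side. 7 rungs, each 36 mm deep and 39 mm tall, span between the inner faces of the rails, front faces flush with the rails. The lowest rung's underside is at z = 190 mm and rungs are spaced 287 mm apart (underside to underside).

The I-beam is on the floor beside the table on its +y side. The ladder is on top of the table.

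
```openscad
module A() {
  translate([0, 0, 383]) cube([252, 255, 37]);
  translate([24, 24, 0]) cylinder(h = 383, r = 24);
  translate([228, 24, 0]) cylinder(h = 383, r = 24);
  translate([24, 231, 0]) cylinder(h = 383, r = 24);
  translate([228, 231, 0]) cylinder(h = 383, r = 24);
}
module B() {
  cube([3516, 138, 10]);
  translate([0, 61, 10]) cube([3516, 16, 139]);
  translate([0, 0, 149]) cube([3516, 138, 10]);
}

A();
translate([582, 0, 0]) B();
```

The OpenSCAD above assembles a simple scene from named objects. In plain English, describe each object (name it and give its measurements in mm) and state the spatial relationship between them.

A is a four-legged stool. The seat is 252×255 mm, 37 mm thick, top at z = 420 mm. It stands on four round legs, each 48 mm in diameter, from z = 0 to the seat underside, each leg's axis is inset half a diameter from the nearest pair of seat edges (so the leg's bounding box is flush with the corner).

B is an I-beam lying along x, 3516 mm long. Overall section height 159 mm. Two flanges 138 mm wide (y) and 10 mm thick, one on the floor and one at the top; a web 16 mm thick runs between them, centred on the flange width.

The I-beam is on the floor beside the stool on its +x side.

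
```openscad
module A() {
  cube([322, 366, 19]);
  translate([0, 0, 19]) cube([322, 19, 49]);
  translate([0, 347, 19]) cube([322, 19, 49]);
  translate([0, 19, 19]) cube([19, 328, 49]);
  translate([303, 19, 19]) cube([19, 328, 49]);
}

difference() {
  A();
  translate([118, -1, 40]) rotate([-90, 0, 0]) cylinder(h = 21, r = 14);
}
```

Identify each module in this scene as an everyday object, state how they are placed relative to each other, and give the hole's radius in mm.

A is an open box. The open box has a circular hole through its front wall. The hole's radius is 14 mm.

The subtracted cylinder has r = 14 mm.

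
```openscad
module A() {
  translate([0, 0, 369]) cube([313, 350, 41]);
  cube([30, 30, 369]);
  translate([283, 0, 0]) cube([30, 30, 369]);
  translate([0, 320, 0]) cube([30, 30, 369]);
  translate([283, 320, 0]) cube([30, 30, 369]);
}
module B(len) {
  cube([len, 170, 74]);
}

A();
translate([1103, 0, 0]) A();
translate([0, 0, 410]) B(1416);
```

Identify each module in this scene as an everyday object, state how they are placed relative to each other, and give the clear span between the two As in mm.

Second stool starts at x = 1103; first ends at x = 313; clear span = 1103 − 313 = 790 mm.

A is a stool. B is a beam. A beam spans the tops of two stools. The clear span between the two stools is 790 mm.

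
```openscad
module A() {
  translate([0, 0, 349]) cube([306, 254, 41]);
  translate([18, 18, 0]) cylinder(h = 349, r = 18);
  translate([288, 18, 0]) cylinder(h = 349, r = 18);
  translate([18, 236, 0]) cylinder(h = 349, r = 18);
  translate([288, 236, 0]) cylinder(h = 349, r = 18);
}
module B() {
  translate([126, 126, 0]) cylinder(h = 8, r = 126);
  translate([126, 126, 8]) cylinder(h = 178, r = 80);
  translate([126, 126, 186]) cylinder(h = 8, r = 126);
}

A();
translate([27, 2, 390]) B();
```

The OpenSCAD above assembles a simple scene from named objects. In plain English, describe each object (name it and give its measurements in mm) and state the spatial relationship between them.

A is a simple wooden stool: a rectangular seat 306 mm (x) by 254 mm (y), 41 mm thick, top face at z = 390 mm, on four round legs, each 36 mm in diameter. The legs rest on z = 0, each leg's axis is inset half a diameter from the nearest pair of seat edges (so the leg's bounding box is flush with the corner).

B is a spool: two coaxial disc flanges of radius 126 mm and thickness 8 mm, joined by a core cylinder of radius 80 mm and height 178 mm. The lower flange rests on z = 0 and the three cylinders share a vertical axis.

The spool is on top of the stool.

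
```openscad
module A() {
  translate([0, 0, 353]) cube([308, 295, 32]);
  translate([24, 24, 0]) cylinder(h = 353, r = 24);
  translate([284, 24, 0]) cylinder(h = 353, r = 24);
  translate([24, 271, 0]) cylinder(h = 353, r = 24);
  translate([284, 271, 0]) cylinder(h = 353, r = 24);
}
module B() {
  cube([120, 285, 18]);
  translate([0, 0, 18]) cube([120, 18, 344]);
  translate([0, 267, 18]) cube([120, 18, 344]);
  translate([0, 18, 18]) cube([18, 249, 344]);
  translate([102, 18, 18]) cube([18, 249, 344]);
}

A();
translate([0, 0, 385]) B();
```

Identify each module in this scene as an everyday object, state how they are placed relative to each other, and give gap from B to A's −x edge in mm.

A is a stool. B is an open box. The open box is on top of the stool. The gap from the open box to the stool's −x edge is 0 mm.

The open box's min-x is at 0; the stool's min-x is 0; gap = 0 mm.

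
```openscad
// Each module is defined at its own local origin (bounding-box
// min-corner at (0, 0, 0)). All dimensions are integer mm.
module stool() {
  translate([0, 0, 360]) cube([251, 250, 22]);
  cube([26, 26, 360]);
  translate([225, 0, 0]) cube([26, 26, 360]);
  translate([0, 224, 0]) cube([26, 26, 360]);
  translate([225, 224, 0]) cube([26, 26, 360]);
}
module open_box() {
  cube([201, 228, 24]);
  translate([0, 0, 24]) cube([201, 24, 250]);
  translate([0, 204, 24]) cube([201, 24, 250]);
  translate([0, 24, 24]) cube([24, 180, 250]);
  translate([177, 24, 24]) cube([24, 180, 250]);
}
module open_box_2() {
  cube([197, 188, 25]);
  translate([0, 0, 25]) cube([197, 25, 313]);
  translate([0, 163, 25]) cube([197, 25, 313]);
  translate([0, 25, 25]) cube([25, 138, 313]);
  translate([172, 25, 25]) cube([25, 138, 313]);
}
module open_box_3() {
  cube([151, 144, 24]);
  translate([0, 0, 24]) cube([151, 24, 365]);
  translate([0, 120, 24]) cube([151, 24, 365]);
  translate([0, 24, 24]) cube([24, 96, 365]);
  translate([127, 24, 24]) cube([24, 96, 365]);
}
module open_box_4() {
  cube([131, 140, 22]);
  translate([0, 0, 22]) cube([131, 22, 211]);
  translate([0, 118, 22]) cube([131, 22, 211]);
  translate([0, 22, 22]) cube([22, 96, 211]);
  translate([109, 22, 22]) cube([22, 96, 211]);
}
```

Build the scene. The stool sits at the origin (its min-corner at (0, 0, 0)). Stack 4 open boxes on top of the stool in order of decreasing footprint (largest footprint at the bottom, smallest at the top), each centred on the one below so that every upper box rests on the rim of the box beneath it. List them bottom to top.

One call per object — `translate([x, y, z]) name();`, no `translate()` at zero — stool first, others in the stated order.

stool();
translate([25, 11, 382]) open_box();
translate([27, 31, 656]) open_box_2();
translate([50, 53, 994]) open_box_3();
translate([60, 55, 1383]) open_box_4();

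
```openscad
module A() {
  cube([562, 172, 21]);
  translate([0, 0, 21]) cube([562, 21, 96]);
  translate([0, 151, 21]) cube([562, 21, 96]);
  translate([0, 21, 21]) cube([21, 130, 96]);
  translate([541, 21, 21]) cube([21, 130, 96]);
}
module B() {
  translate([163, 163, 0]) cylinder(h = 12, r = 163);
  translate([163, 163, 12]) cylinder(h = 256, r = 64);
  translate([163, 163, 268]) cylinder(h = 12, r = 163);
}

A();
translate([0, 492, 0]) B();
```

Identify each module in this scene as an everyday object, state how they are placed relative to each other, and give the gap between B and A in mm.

A is an open box. B is a spool. The spool is on the floor beside the open box on its +y side. The gap between the spool and the open box is 320 mm.

The spool's nearest face is 320 mm from the open box's +y face.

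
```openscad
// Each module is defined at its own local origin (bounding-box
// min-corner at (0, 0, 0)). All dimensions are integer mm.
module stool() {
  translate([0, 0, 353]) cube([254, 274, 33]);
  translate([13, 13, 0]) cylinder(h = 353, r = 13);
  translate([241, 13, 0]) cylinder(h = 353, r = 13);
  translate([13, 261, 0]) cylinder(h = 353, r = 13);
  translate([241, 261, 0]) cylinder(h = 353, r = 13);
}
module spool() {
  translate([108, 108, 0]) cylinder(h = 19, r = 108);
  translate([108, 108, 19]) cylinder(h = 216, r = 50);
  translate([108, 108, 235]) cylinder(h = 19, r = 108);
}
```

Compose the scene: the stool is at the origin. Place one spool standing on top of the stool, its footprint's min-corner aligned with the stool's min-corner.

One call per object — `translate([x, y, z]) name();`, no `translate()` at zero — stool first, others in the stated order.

stool();
translate([0, 0, 386]) spool();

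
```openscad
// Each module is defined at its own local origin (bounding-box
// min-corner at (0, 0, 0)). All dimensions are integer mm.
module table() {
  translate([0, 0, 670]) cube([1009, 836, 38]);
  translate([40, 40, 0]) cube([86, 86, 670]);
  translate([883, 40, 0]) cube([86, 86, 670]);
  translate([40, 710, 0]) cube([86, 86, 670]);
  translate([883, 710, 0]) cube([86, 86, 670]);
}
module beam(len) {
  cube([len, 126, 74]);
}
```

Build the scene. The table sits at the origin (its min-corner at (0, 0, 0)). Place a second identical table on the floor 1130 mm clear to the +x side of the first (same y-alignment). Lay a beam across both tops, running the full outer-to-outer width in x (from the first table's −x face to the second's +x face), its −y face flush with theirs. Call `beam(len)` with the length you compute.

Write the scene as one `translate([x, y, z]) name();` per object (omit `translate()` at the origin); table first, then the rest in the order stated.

table();
translate([2139, 0, 0]) table();
translate([0, 0, 708]) beam(3148);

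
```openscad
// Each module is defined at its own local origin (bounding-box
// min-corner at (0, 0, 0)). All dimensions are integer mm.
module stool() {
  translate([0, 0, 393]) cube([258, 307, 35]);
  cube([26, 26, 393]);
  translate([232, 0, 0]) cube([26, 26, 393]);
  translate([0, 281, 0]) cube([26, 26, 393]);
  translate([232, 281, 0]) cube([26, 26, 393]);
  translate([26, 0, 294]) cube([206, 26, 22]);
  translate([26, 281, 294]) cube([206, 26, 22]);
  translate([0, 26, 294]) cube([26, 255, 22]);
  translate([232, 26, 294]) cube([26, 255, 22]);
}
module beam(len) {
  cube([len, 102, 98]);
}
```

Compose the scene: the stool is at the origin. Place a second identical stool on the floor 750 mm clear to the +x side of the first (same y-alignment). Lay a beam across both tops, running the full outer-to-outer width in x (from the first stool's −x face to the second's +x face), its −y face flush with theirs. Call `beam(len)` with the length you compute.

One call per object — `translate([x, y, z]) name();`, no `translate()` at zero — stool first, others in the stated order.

stool();
translate([1008, 0, 0]) stool();
translate([0, 0, 428]) beam(1266);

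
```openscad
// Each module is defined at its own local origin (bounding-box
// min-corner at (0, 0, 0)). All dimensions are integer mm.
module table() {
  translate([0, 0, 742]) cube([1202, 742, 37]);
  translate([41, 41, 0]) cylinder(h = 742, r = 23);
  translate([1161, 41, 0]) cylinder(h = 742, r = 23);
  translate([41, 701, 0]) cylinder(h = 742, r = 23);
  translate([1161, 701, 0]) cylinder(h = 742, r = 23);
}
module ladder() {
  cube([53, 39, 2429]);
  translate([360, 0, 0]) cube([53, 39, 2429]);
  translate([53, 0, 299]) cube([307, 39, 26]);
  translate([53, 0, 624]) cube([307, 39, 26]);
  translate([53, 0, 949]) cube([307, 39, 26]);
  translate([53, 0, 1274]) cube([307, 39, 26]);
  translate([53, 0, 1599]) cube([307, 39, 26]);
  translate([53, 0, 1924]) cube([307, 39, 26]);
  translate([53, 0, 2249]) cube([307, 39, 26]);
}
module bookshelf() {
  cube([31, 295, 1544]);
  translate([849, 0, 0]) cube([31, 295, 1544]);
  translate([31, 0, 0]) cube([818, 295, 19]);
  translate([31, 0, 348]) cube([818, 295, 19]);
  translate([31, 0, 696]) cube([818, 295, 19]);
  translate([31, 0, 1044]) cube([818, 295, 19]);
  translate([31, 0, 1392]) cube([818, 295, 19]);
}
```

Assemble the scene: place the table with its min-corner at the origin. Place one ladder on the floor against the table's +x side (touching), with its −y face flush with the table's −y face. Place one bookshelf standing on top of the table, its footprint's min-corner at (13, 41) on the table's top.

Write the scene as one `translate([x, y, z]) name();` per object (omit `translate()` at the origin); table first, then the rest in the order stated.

table();
translate([1202, 0, 0]) ladder();
translate([13, 41, 779]) bookshelf();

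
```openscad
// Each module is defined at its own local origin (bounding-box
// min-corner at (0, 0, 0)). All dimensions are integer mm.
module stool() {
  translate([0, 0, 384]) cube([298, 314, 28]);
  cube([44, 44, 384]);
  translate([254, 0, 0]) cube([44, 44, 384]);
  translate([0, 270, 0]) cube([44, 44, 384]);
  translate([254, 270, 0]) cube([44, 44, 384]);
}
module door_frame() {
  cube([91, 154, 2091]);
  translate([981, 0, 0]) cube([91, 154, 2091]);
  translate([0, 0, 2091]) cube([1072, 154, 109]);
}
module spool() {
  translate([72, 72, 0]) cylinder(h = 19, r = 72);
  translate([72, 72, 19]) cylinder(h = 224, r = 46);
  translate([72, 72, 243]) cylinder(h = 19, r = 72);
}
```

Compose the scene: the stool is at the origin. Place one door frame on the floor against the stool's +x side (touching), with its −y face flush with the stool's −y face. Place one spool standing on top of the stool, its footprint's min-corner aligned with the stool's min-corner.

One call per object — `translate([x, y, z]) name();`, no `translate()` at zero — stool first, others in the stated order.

stool();
translate([298, 0, 0]) door_frame();
translate([0, 0, 412]) spool();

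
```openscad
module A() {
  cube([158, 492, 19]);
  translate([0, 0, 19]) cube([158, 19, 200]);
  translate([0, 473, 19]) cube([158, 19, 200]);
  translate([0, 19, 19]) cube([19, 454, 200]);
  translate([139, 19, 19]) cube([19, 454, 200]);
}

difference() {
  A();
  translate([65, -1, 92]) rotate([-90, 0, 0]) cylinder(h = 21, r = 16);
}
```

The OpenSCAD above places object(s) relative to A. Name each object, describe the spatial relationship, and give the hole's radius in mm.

The subtracted cylinder has r = 16 mm.

A is an open box. The open box has a circular hole through its front wall. The hole's radius is 16 mm.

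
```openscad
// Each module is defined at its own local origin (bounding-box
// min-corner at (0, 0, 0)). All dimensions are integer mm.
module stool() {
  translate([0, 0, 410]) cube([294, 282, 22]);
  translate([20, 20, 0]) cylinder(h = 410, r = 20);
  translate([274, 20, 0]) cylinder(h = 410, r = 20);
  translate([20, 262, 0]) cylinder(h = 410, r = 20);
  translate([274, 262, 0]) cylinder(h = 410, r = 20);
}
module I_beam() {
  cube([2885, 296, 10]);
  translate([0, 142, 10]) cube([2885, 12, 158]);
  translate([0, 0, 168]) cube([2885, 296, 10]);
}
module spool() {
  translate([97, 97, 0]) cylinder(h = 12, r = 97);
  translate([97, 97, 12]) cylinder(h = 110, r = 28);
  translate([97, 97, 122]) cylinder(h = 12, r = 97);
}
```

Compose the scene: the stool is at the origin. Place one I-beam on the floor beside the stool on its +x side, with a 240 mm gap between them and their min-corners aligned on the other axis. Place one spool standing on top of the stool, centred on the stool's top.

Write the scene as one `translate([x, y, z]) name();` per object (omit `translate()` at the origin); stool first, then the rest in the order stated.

stool();
translate([534, 0, 0]) I_beam();
translate([50, 44, 432]) spool();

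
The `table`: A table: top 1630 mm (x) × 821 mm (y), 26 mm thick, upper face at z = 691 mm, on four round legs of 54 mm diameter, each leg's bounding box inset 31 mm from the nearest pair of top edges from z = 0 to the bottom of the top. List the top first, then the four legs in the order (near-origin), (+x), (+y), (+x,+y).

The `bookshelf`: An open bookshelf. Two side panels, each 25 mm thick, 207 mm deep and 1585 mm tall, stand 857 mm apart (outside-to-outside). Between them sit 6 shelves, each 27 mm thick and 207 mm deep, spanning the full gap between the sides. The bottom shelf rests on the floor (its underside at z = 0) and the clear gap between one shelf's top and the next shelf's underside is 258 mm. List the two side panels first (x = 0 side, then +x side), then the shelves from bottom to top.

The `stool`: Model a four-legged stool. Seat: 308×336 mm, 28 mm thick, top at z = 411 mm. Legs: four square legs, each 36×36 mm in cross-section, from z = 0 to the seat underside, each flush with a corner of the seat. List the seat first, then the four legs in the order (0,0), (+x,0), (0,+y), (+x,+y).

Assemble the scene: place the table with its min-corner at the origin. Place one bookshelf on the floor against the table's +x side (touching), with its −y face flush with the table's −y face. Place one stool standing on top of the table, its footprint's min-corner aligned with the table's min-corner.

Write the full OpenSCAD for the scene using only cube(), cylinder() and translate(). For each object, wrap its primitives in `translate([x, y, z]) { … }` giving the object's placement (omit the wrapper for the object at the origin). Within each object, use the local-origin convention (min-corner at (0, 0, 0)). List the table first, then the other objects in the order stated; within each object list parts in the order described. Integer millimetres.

translate([0, 0, 665]) cube([1630, 821, 26]);
translate([58, 58, 0]) cylinder(h = 665, r = 27);
translate([1572, 58, 0]) cylinder(h = 665, r = 27);
translate([58, 763, 0]) cylinder(h = 665, r = 27);
translate([1572, 763, 0]) cylinder(h = 665, r = 27);
translate([1630, 0, 0]) {
  cube([25, 207, 1585]);
  translate([832, 0, 0]) cube([25, 207, 1585]);
  translate([25, 0, 0]) cube([807, 207, 27]);
  translate([25, 0, 285]) cube([807, 207, 27]);
  translate([25, 0, 570]) cube([807, 207, 27]);
  translate([25, 0, 855]) cube([807, 207, 27]);
  translate([25, 0, 1140]) cube([807, 207, 27]);
  translate([25, 0, 1425]) cube([807, 207, 27]);
}
translate([0, 0, 691]) {
  translate([0, 0, 383]) cube([308, 336, 28]);
  cube([36, 36, 383]);
  translate([272, 0, 0]) cube([36, 36, 383]);
  translate([0, 300, 0]) cube([36, 36, 383]);
  translate([272, 300, 0]) cube([36, 36, 383]);
}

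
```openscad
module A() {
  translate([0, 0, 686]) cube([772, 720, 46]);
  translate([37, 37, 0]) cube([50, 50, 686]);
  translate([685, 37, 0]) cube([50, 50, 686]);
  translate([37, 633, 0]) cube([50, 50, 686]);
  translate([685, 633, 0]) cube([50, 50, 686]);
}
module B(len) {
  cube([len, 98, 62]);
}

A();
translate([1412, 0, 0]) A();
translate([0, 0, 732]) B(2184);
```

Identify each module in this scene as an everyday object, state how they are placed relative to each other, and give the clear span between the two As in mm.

A is a table. B is a beam. A beam spans the tops of two tables. The clear span between the two tables is 640 mm.

Second table starts at x = 1412; first ends at x = 772; clear span = 1412 − 772 = 640 mm.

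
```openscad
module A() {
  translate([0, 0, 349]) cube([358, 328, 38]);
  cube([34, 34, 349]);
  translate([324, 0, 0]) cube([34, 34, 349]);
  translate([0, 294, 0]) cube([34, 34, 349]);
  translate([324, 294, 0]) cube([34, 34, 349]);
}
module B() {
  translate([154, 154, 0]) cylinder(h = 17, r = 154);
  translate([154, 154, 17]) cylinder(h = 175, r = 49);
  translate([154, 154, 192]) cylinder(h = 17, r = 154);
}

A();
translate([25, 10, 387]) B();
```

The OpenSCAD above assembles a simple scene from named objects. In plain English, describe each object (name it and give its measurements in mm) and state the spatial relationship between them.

A is a simple wooden stool: a rectangular seat 358 mm (x) by 328 mm (y), 38 mm thick, top face at z = 387 mm, on four square legs, each 34×34 mm in cross-section. The legs rest on z = 0, each flush with a corner of the seat.

B is a spool: two coaxial disc flanges of radius 154 mm and thickness 17 mm, joined by a core cylinder of radius 49 mm and height 175 mm. The lower flange rests on z = 0 and the three cylinders share a vertical axis.

The spool is on top of the stool, centred.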